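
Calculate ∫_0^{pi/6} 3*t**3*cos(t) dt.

Integrate by parts 3 times (u = t^3, dv = 3*cos(t) dt).
An antiderivative is F(t) = 3*t**3*sin(t) + 9*t**2*cos(t) - 18*t*sin(t) - 18*cos(t).
Then F(pi/6) - F(0) = (-9*sqrt(3) - 3*pi/2 + pi**3/144 + sqrt(3)*pi**2/8) - (-18) = -9*sqrt(3) - 3*pi/2 + pi**3/144 + sqrt(3)*pi**2/8 + 18.

-9*sqrt(3) - 3*pi/2 + pi**3/144 + sqrt(3)*pi**2/8 + 18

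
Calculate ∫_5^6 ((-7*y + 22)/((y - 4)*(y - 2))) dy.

-11*log(2) + 4*log(3)

Factor the denominator: y**2 - 6*y + 8 = (y - 2)(y - 4).
Partial fractions: (-7*y + 22)/((y - 4)*(y - 2)) = -4/(y - 2) - 3/(y - 4).
An antiderivative is F(y) = -3*log(y - 4) - 4*log(y - 2).
Then F(6) - F(5) = (-11*log(2)) - (-log(81)) = -11*log(2) + 4*log(3).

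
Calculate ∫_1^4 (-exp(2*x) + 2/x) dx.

An antiderivative is F(x) = -exp(2*x)/2 + 2*log(x).
Then F(4) - F(1) = (-exp(8)/2 + log(16)) - (-exp(2)/2) = -exp(8)/2 + log(16) + exp(2)/2.

-exp(8)/2 + log(16) + exp(2)/2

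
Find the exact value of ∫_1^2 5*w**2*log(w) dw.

-35/9 + 40*log(2)/3

Integrate by parts once (u = ln w, dv = 5*w**2 dw).
An antiderivative is F(w) = 5*w**3*(3*log(w) - 1)/9.
Then F(2) - F(1) = (-40/9 + 40*log(2)/3) - (-5/9) = -35/9 + 40*log(2)/3.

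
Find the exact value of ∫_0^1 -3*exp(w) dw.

An antiderivative is F(w) = -3*exp(w).
Then F(1) - F(0) = (-3*E) - (-3) = 3 - 3*E.

3 - 3*E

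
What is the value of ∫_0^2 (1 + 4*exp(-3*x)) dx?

10/3 - 4*exp(-6)/3

An antiderivative is F(x) = x - 4*exp(-3*x)/3.
Then F(2) - F(0) = (2 - 4*exp(-6)/3) - (-4/3) = 10/3 - 4*exp(-6)/3.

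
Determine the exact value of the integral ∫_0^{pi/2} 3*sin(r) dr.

An antiderivative is F(r) = -3*cos(r).
Then F(pi/2) - F(0) = (0) - (-3) = 3.

3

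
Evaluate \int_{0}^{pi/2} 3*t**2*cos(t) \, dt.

Integrate by parts twice (u = t^2, dv = 3*cos(t) dt).
An antiderivative is F(t) = 3*t**2*sin(t) + 6*t*cos(t) - 6*sin(t).
Then F(pi/2) - F(0) = (-6 + 3*pi**2/4) - (0) = -6 + 3*pi**2/4.

-6 + 3*pi**2/4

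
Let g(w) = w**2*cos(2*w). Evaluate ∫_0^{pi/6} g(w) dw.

-sqrt(3)/8 + sqrt(3)*pi**2/144 + pi/24

Integrate by parts twice (u = w^2, dv = cos(2*w) dw).
An antiderivative is F(w) = w**2*sin(2*w)/2 + w*cos(2*w)/2 - sin(2*w)/4.
Then F(pi/6) - F(0) = (-sqrt(3)/8 + sqrt(3)*pi**2/144 + pi/24) - (0) = -sqrt(3)/8 + sqrt(3)*pi**2/144 + pi/24.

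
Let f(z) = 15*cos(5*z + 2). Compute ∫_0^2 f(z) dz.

Let u = 5*z + 2, so du = 5 dz. When z = 0, u = 2; when z = 2, u = 12.
The integral becomes 3·∫ cos(u) du from 2 to 12, with antiderivative 3*sin(u).
Back in z: F(z) = 3*sin(5*z + 2).
Then F(2) - F(0) = (3*sin(12)) - (3*sin(2)) = -3*sin(2) + 3*sin(12).

-3*sin(2) + 3*sin(12)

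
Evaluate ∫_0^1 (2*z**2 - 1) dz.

-1/3

By the power rule, an antiderivative is F(z) = 2*z**3/3 - z.
Then F(1) - F(0) = (-1/3) - (0) = -1/3.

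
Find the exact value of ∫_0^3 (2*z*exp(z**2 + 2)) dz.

-exp(2) + exp(11)

Let u = z**2 + 2, so du = 2*z dz. When z = 0, u = 2; when z = 3, u = 11.
The integral becomes ∫ exp(u) du from 2 to 11, with antiderivative exp(u).
Back in z: F(z) = exp(z**2 + 2).
Then F(3) - F(0) = (exp(11)) - (exp(2)) = -exp(2) + exp(11).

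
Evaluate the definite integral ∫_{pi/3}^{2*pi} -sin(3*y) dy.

An antiderivative is F(y) = cos(3*y)/3.
Then F(2*pi) - F(pi/3) = (1/3) - (-1/3) = 2/3.

2/3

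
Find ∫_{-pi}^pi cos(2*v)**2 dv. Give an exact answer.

Use the identity cos^2(2*v) = (1 + cos(4*v))/2.
An antiderivative is F(v) = v/2 + sin(4*v)/8.
Then F(pi) - F(-pi) = (pi/2) - (-pi/2) = pi.

pi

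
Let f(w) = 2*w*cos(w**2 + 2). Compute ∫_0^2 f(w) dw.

-sin(2) + sin(6)

Let u = w**2 + 2, so du = 2*w dw. When w = 0, u = 2; when w = 2, u = 6.
The integral becomes ∫ cos(u) du from 2 to 6, with antiderivative sin(u).
Back in w: F(w) = sin(w**2 + 2).
Then F(2) - F(0) = (sin(6)) - (sin(2)) = -sin(2) + sin(6).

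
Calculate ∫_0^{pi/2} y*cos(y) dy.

Integrate by parts once (u = y, dv = cos(y) dy).
An antiderivative is F(y) = y*sin(y) + cos(y).
Then F(pi/2) - F(0) = (pi/2) - (1) = -1 + pi/2.

-1 + pi/2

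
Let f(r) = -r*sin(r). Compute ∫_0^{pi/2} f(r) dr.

-1

Integrate by parts once (u = r, dv = -sin(r) dr).
An antiderivative is F(r) = r*cos(r) - sin(r).
Then F(pi/2) - F(0) = (-1) - (0) = -1.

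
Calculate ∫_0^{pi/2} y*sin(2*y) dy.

Integrate by parts once (u = y, dv = sin(2*y) dy).
An antiderivative is F(y) = -y*cos(2*y)/2 + sin(2*y)/4.
Then F(pi/2) - F(0) = (pi/4) - (0) = pi/4.

pi/4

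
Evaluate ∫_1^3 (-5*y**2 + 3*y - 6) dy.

By the power rule, an antiderivative is F(y) = -5*y**3/3 + 3*y**2/2 - 6*y.
Then F(3) - F(1) = (-99/2) - (-37/6) = -130/3.

-130/3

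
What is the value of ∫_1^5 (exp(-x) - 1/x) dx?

An antiderivative is F(x) = -log(x) - exp(-x).
Then F(5) - F(1) = (-log(5) - exp(-5)) - (-exp(-1)) = -log(5) - exp(-5) + exp(-1).

-log(5) - exp(-5) + exp(-1)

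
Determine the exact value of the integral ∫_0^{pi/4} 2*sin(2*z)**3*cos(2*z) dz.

1/4

Let u = sin(2*z), so du = 2*cos(2*z) dz. When z = 0, u = 0; when z = pi/4, u = 1.
The integral becomes ∫ u**3 du from 0 to 1, with antiderivative u**4/4.
Back in z: F(z) = sin(2*z)**4/4.
Then F(pi/4) - F(0) = (1/4) - (0) = 1/4.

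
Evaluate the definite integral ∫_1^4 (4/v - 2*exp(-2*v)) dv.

-exp(-2) + exp(-8) + 8*log(2)

An antiderivative is F(v) = 4*log(v) + exp(-2*v).
Then F(4) - F(1) = (exp(-8) + 8*log(2)) - (exp(-2)) = -exp(-2) + exp(-8) + 8*log(2).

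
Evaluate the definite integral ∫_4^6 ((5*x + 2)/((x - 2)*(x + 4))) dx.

Factor the denominator: x**2 + 2*x - 8 = (x + 4)(x - 2).
Partial fractions: (5*x + 2)/((x - 2)*(x + 4)) = 3/(x + 4) + 2/(x - 2).
An antiderivative is F(x) = 2*log(x - 2) + 3*log(x + 4).
Then F(6) - F(4) = (3*log(5) + 7*log(2)) - (11*log(2)) = -4*log(2) + 3*log(5).

-4*log(2) + 3*log(5)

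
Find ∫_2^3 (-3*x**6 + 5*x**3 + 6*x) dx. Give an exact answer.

By the power rule, an antiderivative is F(x) = -3*x**7/7 + 5*x**4/4 + 3*x**2.
Then F(3) - F(2) = (-22653/28) - (-160/7) = -22013/28.

-22013/28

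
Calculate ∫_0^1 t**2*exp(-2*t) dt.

(-5 + exp(2))*exp(-2)/4

Integrate by parts twice (u = t^2, dv = exp(-2*t) dt).
An antiderivative is F(t) = (-2*t**2 - 2*t - 1)*exp(-2*t)/4.
Then F(1) - F(0) = (-5*exp(-2)/4) - (-1/4) = (-5 + exp(2))*exp(-2)/4.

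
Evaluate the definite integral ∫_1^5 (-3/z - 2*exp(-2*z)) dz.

An antiderivative is F(z) = -3*log(z) + exp(-2*z).
Then F(5) - F(1) = (-3*log(5) + exp(-10)) - (exp(-2)) = -3*log(5) - exp(-2) + exp(-10).

-3*log(5) - exp(-2) + exp(-10)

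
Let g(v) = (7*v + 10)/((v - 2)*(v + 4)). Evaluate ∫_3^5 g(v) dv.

Factor the denominator: v**2 + 2*v - 8 = (v + 4)(v - 2).
Partial fractions: (7*v + 10)/((v - 2)*(v + 4)) = 3/(v + 4) + 4/(v - 2).
An antiderivative is F(v) = 4*log(v - 2) + 3*log(v + 4).
Then F(5) - F(3) = (10*log(3)) - (3*log(7)) = -3*log(7) + 10*log(3).

-3*log(7) + 10*log(3)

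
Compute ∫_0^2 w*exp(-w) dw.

1 - 3*exp(-2)

Integrate by parts once (u = w, dv = exp(-w) dw).
An antiderivative is F(w) = (-w - 1)*exp(-w).
Then F(2) - F(0) = (-3*exp(-2)) - (-1) = 1 - 3*exp(-2).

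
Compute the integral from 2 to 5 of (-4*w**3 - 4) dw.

-621

By the power rule, an antiderivative is F(w) = -w**4 - 4*w.
Then F(5) - F(2) = (-645) - (-24) = -621.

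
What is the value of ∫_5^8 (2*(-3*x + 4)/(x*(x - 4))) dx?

-14*log(2) + 2*log(5)

Factor the denominator: x**2 - 4*x = x(x - 4).
Partial fractions: 2*(-3*x + 4)/(x*(x - 4)) = -2/x - 4/(x - 4).
An antiderivative is F(x) = -2*log(x) - 4*log(x - 4).
Then F(8) - F(5) = (-14*log(2)) - (-log(25)) = -14*log(2) + 2*log(5).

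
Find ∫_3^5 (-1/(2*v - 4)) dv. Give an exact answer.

An antiderivative is F(v) = -log(2*v - 4)/2.
Then F(5) - F(3) = (-log(6)/2) - (-log(2)/2) = -log(6)/2 + log(2)/2.

-log(6)/2 + log(2)/2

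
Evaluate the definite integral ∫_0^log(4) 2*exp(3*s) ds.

42

Let u = exp(s), so du = exp(s) ds. When s = 0, u = 1; when s = log(4), u = 4.
The integral becomes 2·∫ u**2 du from 1 to 4, with antiderivative 2*u**3/3.
Back in s: F(s) = 2*exp(3*s)/3.
Then F(log(4)) - F(0) = (128/3) - (2/3) = 42.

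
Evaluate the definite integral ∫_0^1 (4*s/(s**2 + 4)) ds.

log(25/16)

Let u = s**2 + 4, so du = 2*s ds. When s = 0, u = 4; when s = 1, u = 5.
The integral becomes 2·∫ 1/u du from 4 to 5, with antiderivative 2*log(u).
Back in s: F(s) = 2*log(s**2 + 4).
Then F(1) - F(0) = (log(25)) - (log(16)) = log(25/16).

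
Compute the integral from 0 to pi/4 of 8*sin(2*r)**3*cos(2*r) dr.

Let u = sin(2*r), so du = 2*cos(2*r) dr. When r = 0, u = 0; when r = pi/4, u = 1.
The integral becomes 4·∫ u**3 du from 0 to 1, with antiderivative u**4.
Back in r: F(r) = sin(2*r)**4.
Then F(pi/4) - F(0) = (1) - (0) = 1.

1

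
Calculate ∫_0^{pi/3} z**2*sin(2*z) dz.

Integrate by parts twice (u = z^2, dv = sin(2*z) dz).
An antiderivative is F(z) = -z**2*cos(2*z)/2 + z*sin(2*z)/2 + cos(2*z)/4.
Then F(pi/3) - F(0) = (-1/8 + pi**2/36 + sqrt(3)*pi/12) - (1/4) = -3/8 + pi**2/36 + sqrt(3)*pi/12.

-3/8 + pi**2/36 + sqrt(3)*pi/12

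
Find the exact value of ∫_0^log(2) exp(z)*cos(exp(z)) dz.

Let u = exp(z), so du = exp(z) dz. When z = 0, u = 1; when z = log(2), u = 2.
The integral becomes ∫ cos(u) du from 1 to 2, with antiderivative sin(u).
Back in z: F(z) = sin(exp(z)).
Then F(log(2)) - F(0) = (sin(2)) - (sin(1)) = -sin(1) + sin(2).

-sin(1) + sin(2)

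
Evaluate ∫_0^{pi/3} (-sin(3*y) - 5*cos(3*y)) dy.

-2/3

An antiderivative is F(y) = -5*sin(3*y)/3 + cos(3*y)/3.
Then F(pi/3) - F(0) = (-1/3) - (1/3) = -2/3.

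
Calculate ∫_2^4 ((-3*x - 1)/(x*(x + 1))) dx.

log(9/50)

Factor the denominator: x**2 + x = (x + 1)x.
Partial fractions: (-3*x - 1)/(x*(x + 1)) = -2/(x + 1) - 1/x.
An antiderivative is F(x) = -log(x) - 2*log(x + 1).
Then F(4) - F(2) = (-log(100)) - (-log(18)) = log(9/50).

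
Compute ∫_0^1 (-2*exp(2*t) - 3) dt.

An antiderivative is F(t) = -exp(2*t) - 3*t.
Then F(1) - F(0) = (-exp(2) - 3) - (-1) = -exp(2) - 2.

-exp(2) - 2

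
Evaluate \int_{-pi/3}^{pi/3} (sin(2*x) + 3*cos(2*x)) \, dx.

An antiderivative is F(x) = 3*sin(2*x)/2 - cos(2*x)/2.
Then F(pi/3) - F(-pi/3) = (1/4 + 3*sqrt(3)/4) - (1/4 - 3*sqrt(3)/4) = 3*sqrt(3)/2.

3*sqrt(3)/2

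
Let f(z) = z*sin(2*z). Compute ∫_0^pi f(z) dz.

-pi/2

Integrate by parts once (u = z, dv = sin(2*z) dz).
An antiderivative is F(z) = -z*cos(2*z)/2 + sin(2*z)/4.
Then F(pi) - F(0) = (-pi/2) - (0) = -pi/2.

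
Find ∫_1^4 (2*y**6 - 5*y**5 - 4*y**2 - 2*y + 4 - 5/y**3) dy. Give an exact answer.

By the power rule, an antiderivative is F(y) = 2*y**7/7 - 5*y**6/6 - 4*y**3/3 - y**2 + 4*y + 5/(2*y**2).
Then F(4) - F(1) = (794729/672) - (76/21) = 264099/224.

264099/224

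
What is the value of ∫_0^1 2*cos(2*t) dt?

sin(2)

Let u = 2*t, so du = 2 dt. When t = 0, u = 0; when t = 1, u = 2.
The integral becomes ∫ cos(u) du from 0 to 2, with antiderivative sin(u).
Back in t: F(t) = sin(2*t).
Then F(1) - F(0) = (sin(2)) - (0) = sin(2).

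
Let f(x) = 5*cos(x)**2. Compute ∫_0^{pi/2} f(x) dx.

5*pi/4

Use the identity cos^2(x) = (1 + cos(2*x))/2.
An antiderivative is F(x) = 5*x/2 + 5*sin(2*x)/4.
Then F(pi/2) - F(0) = (5*pi/4) - (0) = 5*pi/4.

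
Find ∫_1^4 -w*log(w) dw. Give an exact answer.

15/4 - 16*log(2)

Integrate by parts once (u = ln w, dv = -w dw).
An antiderivative is F(w) = -w**2*(2*log(w) - 1)/4.
Then F(4) - F(1) = (4 - 16*log(2)) - (1/4) = 15/4 - 16*log(2).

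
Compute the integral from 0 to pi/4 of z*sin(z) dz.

Integrate by parts once (u = z, dv = sin(z) dz).
An antiderivative is F(z) = -z*cos(z) + sin(z).
Then F(pi/4) - F(0) = (sqrt(2)*(4 - pi)/8) - (0) = sqrt(2)*(4 - pi)/8.

sqrt(2)*(4 - pi)/8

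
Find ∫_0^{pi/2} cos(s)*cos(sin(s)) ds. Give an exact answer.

Let u = sin(s), so du = cos(s) ds. When s = 0, u = 0; when s = pi/2, u = 1.
The integral becomes ∫ cos(u) du from 0 to 1, with antiderivative sin(u).
Back in s: F(s) = sin(sin(s)).
Then F(pi/2) - F(0) = (sin(1)) - (0) = sin(1).

sin(1)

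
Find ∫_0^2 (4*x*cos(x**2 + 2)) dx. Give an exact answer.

-2*sin(2) + 2*sin(6)

Let u = x**2 + 2, so du = 2*x dx. When x = 0, u = 2; when x = 2, u = 6.
The integral becomes 2·∫ cos(u) du from 2 to 6, with antiderivative 2*sin(u).
Back in x: F(x) = 2*sin(x**2 + 2).
Then F(2) - F(0) = (2*sin(6)) - (2*sin(2)) = -2*sin(2) + 2*sin(6).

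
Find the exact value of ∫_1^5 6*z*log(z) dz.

Integrate by parts once (u = ln z, dv = 6*z dz).
An antiderivative is F(z) = 3*z**2*(2*log(z) - 1)/2.
Then F(5) - F(1) = (-75/2 + 75*log(5)) - (-3/2) = -36 + 75*log(5).

-36 + 75*log(5)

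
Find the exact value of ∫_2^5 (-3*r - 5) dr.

By the power rule, an antiderivative is F(r) = -3*r**2/2 - 5*r.
Then F(5) - F(2) = (-125/2) - (-16) = -93/2.

-93/2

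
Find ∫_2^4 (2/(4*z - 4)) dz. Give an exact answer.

An antiderivative is F(z) = log(4*z - 4)/2.
Then F(4) - F(2) = (log(12)/2) - (log(2)) = log(3)/2.

log(3)/2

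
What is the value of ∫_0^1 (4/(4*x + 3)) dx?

log(7/3)

Let u = 4*x + 3, so du = 4 dx. When x = 0, u = 3; when x = 1, u = 7.
The integral becomes ∫ 1/u du from 3 to 7, with antiderivative log(u).
Back in x: F(x) = log(4*x + 3).
Then F(1) - F(0) = (log(7)) - (log(3)) = log(7/3).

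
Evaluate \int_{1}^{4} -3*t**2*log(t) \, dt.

Integrate by parts once (u = ln t, dv = -3*t**2 dt).
An antiderivative is F(t) = -t**3*(3*log(t) - 1)/3.
Then F(4) - F(1) = (64/3 - 128*log(2)) - (1/3) = 21 - 128*log(2).

21 - 128*log(2)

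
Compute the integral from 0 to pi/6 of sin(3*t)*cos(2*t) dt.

3/5 - sqrt(3)/5

Use the identity sin(3*t)cos(2*t) = [sin(5*t) + sin(t)]/2.
An antiderivative is F(t) = -cos(t)/2 - cos(5*t)/10.
Then F(pi/6) - F(0) = (-sqrt(3)/5) - (-3/5) = 3/5 - sqrt(3)/5.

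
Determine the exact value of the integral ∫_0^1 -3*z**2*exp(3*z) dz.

2/9 - 5*exp(3)/9

Integrate by parts twice (u = z^2, dv = -3*exp(3*z) dz).
An antiderivative is F(z) = (-9*z**2 + 6*z - 2)*exp(3*z)/9.
Then F(1) - F(0) = (-5*exp(3)/9) - (-2/9) = 2/9 - 5*exp(3)/9.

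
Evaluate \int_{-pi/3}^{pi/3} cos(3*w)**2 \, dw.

Use the identity cos^2(3*w) = (1 + cos(6*w))/2.
An antiderivative is F(w) = w/2 + sin(6*w)/12.
Then F(pi/3) - F(-pi/3) = (pi/6) - (-pi/6) = pi/3.

pi/3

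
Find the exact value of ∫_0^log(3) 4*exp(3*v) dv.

Let u = exp(v), so du = exp(v) dv. When v = 0, u = 1; when v = log(3), u = 3.
The integral becomes 4·∫ u**2 du from 1 to 3, with antiderivative 4*u**3/3.
Back in v: F(v) = 4*exp(3*v)/3.
Then F(log(3)) - F(0) = (36) - (4/3) = 104/3.

104/3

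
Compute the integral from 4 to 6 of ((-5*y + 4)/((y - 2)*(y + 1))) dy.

-3*log(7) - 2*log(2) + 3*log(5)

Factor the denominator: y**2 - y - 2 = (y + 1)(y - 2).
Partial fractions: (-5*y + 4)/((y - 2)*(y + 1)) = -3/(y + 1) - 2/(y - 2).
An antiderivative is F(y) = -2*log(y - 2) - 3*log(y + 1).
Then F(6) - F(4) = (-3*log(7) - 4*log(2)) - (-3*log(5) - 2*log(2)) = -3*log(7) - 2*log(2) + 3*log(5).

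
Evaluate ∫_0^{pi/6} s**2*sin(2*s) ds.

-1/8 - pi**2/144 + sqrt(3)*pi/24

Integrate by parts twice (u = s^2, dv = sin(2*s) ds).
An antiderivative is F(s) = -s**2*cos(2*s)/2 + s*sin(2*s)/2 + cos(2*s)/4.
Then F(pi/6) - F(0) = (-pi**2/144 + 1/8 + sqrt(3)*pi/24) - (1/4) = -1/8 - pi**2/144 + sqrt(3)*pi/24.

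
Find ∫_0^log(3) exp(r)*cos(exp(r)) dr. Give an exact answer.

Let u = exp(r), so du = exp(r) dr. When r = 0, u = 1; when r = log(3), u = 3.
The integral becomes ∫ cos(u) du from 1 to 3, with antiderivative sin(u).
Back in r: F(r) = sin(exp(r)).
Then F(log(3)) - F(0) = (sin(3)) - (sin(1)) = -sin(1) + sin(3).

-sin(1) + sin(3)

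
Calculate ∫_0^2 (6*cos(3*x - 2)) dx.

2*sin(4) + 2*sin(2)

Let u = 3*x - 2, so du = 3 dx. When x = 0, u = -2; when x = 2, u = 4.
The integral becomes 2·∫ cos(u) du from -2 to 4, with antiderivative 2*sin(u).
Back in x: F(x) = 2*sin(3*x - 2).
Then F(2) - F(0) = (2*sin(4)) - (-2*sin(2)) = 2*sin(4) + 2*sin(2).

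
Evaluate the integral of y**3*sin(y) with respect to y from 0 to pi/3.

-3*sqrt(3) - pi**3/54 + sqrt(3)*pi**2/6 + pi

Integrate by parts 3 times (u = y^3, dv = sin(y) dy).
An antiderivative is F(y) = -y**3*cos(y) + 3*y**2*sin(y) + 6*y*cos(y) - 6*sin(y).
Then F(pi/3) - F(0) = (-3*sqrt(3) - pi**3/54 + sqrt(3)*pi**2/6 + pi) - (0) = -3*sqrt(3) - pi**3/54 + sqrt(3)*pi**2/6 + pi.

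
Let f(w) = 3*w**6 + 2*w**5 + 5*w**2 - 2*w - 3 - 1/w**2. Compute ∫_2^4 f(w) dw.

By the power rule, an antiderivative is F(w) = 3*w**7/7 + w**6/3 + 5*w**3/3 - w**2 - 3*w + 1/w.
Then F(4) - F(2) = (237047/28) - (3361/42) = 704419/84.

704419/84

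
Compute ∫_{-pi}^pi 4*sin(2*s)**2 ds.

Use the identity sin^2(2*s) = (1 - cos(4*s))/2.
An antiderivative is F(s) = 2*s - sin(4*s)/2.
Then F(pi) - F(-pi) = (2*pi) - (-2*pi) = 4*pi.

4*pi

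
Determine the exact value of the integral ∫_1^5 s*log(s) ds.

Integrate by parts once (u = ln s, dv = s ds).
An antiderivative is F(s) = s**2*(2*log(s) - 1)/4.
Then F(5) - F(1) = (-25/4 + 25*log(5)/2) - (-1/4) = -6 + 25*log(5)/2.

-6 + 25*log(5)/2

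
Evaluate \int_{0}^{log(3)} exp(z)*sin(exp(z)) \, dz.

cos(1) - cos(3)

Let u = exp(z), so du = exp(z) dz. When z = 0, u = 1; when z = log(3), u = 3.
The integral becomes ∫ sin(u) du from 1 to 3, with antiderivative -cos(u).
Back in z: F(z) = -cos(exp(z)).
Then F(log(3)) - F(0) = (-cos(3)) - (-cos(1)) = cos(1) - cos(3).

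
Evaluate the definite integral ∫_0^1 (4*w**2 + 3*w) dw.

By the power rule, an antiderivative is F(w) = 4*w**3/3 + 3*w**2/2.
Then F(1) - F(0) = (17/6) - (0) = 17/6.

17/6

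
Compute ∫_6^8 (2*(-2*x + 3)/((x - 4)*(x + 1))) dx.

Factor the denominator: x**2 - 3*x - 4 = (x + 1)(x - 4).
Partial fractions: 2*(-2*x + 3)/((x - 4)*(x + 1)) = -2/(x + 1) - 2/(x - 4).
An antiderivative is F(x) = -2*log(x - 4) - 2*log(x + 1).
Then F(8) - F(6) = (-4*log(3) - 4*log(2)) - (-2*log(7) - 2*log(2)) = -4*log(3) - 2*log(2) + 2*log(7).

-4*log(3) - 2*log(2) + 2*log(7)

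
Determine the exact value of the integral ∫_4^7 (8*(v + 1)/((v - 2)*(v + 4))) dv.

-16*log(2) + 4*log(5) + 4*log(11)

Factor the denominator: v**2 + 2*v - 8 = (v + 4)(v - 2).
Partial fractions: 8*(v + 1)/((v - 2)*(v + 4)) = 4/(v + 4) + 4/(v - 2).
An antiderivative is F(v) = 4*log(v - 2) + 4*log(v + 4).
Then F(7) - F(4) = (4*log(5) + 4*log(11)) - (16*log(2)) = -16*log(2) + 4*log(5) + 4*log(11).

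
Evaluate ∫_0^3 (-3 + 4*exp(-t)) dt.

-5 - 4*exp(-3)

An antiderivative is F(t) = -3*t - 4*exp(-t).
Then F(3) - F(0) = (-9 - 4*exp(-3)) - (-4) = -5 - 4*exp(-3).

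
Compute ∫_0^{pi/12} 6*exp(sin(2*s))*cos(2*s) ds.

-3 + 3*exp(1/2)

Let u = sin(2*s), so du = 2*cos(2*s) ds. When s = 0, u = 0; when s = pi/12, u = 1/2.
The integral becomes 3·∫ exp(u) du from 0 to 1/2, with antiderivative 3*exp(u).
Back in s: F(s) = 3*exp(sin(2*s)).
Then F(pi/12) - F(0) = (3*exp(1/2)) - (3) = -3 + 3*exp(1/2).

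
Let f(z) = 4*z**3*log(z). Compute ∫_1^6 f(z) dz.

Integrate by parts once (u = ln z, dv = 4*z**3 dz).
An antiderivative is F(z) = z**4*(4*log(z) - 1)/4.
Then F(6) - F(1) = (-324 + 1296*log(2) + 1296*log(3)) - (-1/4) = -1295/4 + 1296*log(2) + 1296*log(3).

-1295/4 + 1296*log(2) + 1296*log(3)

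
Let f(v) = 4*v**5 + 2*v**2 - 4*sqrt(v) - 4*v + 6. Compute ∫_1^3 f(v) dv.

By the power rule, an antiderivative is F(v) = 2*v**6/3 - 8*v**(3/2)/3 + 2*v**3/3 - 2*v**2 + 6*v.
Then F(3) - F(1) = (504 - 8*sqrt(3)) - (8/3) = 1504/3 - 8*sqrt(3).

1504/3 - 8*sqrt(3)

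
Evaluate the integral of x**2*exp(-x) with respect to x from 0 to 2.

Integrate by parts twice (u = x^2, dv = exp(-x) dx).
An antiderivative is F(x) = (-x**2 - 2*x - 2)*exp(-x).
Then F(2) - F(0) = (-10*exp(-2)) - (-2) = 2 - 10*exp(-2).

2 - 10*exp(-2)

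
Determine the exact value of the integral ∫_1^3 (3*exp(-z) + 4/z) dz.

-3*exp(-3) + 3*exp(-1) + 4*log(3)

An antiderivative is F(z) = 4*log(z) - 3*exp(-z).
Then F(3) - F(1) = (-3*exp(-3) + 4*log(3)) - (-3*exp(-1)) = -3*exp(-3) + 3*exp(-1) + 4*log(3).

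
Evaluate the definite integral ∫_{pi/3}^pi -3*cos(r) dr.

3*sqrt(3)/2

An antiderivative is F(r) = -3*sin(r).
Then F(pi) - F(pi/3) = (0) - (-3*sqrt(3)/2) = 3*sqrt(3)/2.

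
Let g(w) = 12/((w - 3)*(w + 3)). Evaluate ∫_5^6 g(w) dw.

Factor the denominator: w**2 - 9 = (w + 3)(w - 3).
Partial fractions: 12/((w - 3)*(w + 3)) = -2/(w + 3) + 2/(w - 3).
An antiderivative is F(w) = 2*log(w - 3) - 2*log(w + 3).
Then F(6) - F(5) = (-log(9)) - (-log(16)) = log(16/9).

log(16/9)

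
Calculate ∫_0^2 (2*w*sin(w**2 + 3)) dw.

cos(3) - cos(7)

Let u = w**2 + 3, so du = 2*w dw. When w = 0, u = 3; when w = 2, u = 7.
The integral becomes ∫ sin(u) du from 3 to 7, with antiderivative -cos(u).
Back in w: F(w) = -cos(w**2 + 3).
Then F(2) - F(0) = (-cos(7)) - (-cos(3)) = cos(3) - cos(7).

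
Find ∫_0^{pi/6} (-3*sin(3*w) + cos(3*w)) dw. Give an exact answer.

An antiderivative is F(w) = sin(3*w)/3 + cos(3*w).
Then F(pi/6) - F(0) = (1/3) - (1) = -2/3.

-2/3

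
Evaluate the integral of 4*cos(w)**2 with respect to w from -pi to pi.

Use the identity cos^2(w) = (1 + cos(2*w))/2.
An antiderivative is F(w) = 2*w + sin(2*w).
Then F(pi) - F(-pi) = (2*pi) - (-2*pi) = 4*pi.

4*pi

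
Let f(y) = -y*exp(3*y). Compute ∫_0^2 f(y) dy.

-5*exp(6)/9 - 1/9

Integrate by parts once (u = y, dv = -exp(3*y) dy).
An antiderivative is F(y) = (-3*y + 1)*exp(3*y)/9.
Then F(2) - F(0) = (-5*exp(6)/9) - (1/9) = -5*exp(6)/9 - 1/9.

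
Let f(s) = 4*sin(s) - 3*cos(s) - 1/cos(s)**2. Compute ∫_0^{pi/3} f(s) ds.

An antiderivative is F(s) = -3*sin(s) - 4*cos(s) - tan(s).
Then F(pi/3) - F(0) = (-5*sqrt(3)/2 - 2) - (-4) = 2 - 5*sqrt(3)/2.

2 - 5*sqrt(3)/2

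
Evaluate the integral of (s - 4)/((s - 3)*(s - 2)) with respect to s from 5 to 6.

log(32/27)

Factor the denominator: s**2 - 5*s + 6 = (s - 2)(s - 3).
Partial fractions: (s - 4)/((s - 3)*(s - 2)) = 2/(s - 2) - 1/(s - 3).
An antiderivative is F(s) = -log(s - 3) + 2*log(s - 2).
Then F(6) - F(5) = (log(16/3)) - (log(9/2)) = log(32/27).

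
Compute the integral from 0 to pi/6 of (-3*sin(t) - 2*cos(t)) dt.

An antiderivative is F(t) = -2*sin(t) + 3*cos(t).
Then F(pi/6) - F(0) = (-1 + 3*sqrt(3)/2) - (3) = -4 + 3*sqrt(3)/2.

-4 + 3*sqrt(3)/2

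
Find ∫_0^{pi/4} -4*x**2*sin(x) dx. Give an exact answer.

-4*sqrt(2) - sqrt(2)*pi + sqrt(2)*pi**2/8 + 8

Integrate by parts twice (u = x^2, dv = -4*sin(x) dx).
An antiderivative is F(x) = 4*x**2*cos(x) - 8*x*sin(x) - 8*cos(x).
Then F(pi/4) - F(0) = (sqrt(2)*(-4 - pi + pi**2/8)) - (-8) = -4*sqrt(2) - sqrt(2)*pi + sqrt(2)*pi**2/8 + 8.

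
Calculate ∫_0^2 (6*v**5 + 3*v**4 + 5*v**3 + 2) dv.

536/5

By the power rule, an antiderivative is F(v) = v**6 + 3*v**5/5 + 5*v**4/4 + 2*v.
Then F(2) - F(0) = (536/5) - (0) = 536/5.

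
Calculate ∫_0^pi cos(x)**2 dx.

Use the identity cos^2(x) = (1 + cos(2*x))/2.
An antiderivative is F(x) = x/2 + sin(2*x)/4.
Then F(pi) - F(0) = (pi/2) - (0) = pi/2.

pi/2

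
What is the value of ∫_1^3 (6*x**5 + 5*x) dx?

By the power rule, an antiderivative is F(x) = x**6 + 5*x**2/2.
Then F(3) - F(1) = (1503/2) - (7/2) = 748.

748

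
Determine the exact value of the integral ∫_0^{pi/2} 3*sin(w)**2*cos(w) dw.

Let u = sin(w), so du = cos(w) dw. When w = 0, u = 0; when w = pi/2, u = 1.
The integral becomes 3·∫ u**2 du from 0 to 1, with antiderivative u**3.
Back in w: F(w) = sin(w)**3.
Then F(pi/2) - F(0) = (1) - (0) = 1.

1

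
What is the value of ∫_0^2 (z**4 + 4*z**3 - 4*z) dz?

By the power rule, an antiderivative is F(z) = z**5/5 + z**4 - 2*z**2.
Then F(2) - F(0) = (72/5) - (0) = 72/5.

72/5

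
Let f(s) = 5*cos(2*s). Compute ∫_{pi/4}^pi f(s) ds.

An antiderivative is F(s) = 5*sin(2*s)/2.
Then F(pi) - F(pi/4) = (0) - (5/2) = -5/2.

-5/2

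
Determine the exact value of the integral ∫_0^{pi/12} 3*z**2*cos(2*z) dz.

Integrate by parts twice (u = z^2, dv = 3*cos(2*z) dz).
An antiderivative is F(z) = 3*z**2*sin(2*z)/2 + 3*z*cos(2*z)/2 - 3*sin(2*z)/4.
Then F(pi/12) - F(0) = (-3/8 + pi**2/192 + sqrt(3)*pi/16) - (0) = -3/8 + pi**2/192 + sqrt(3)*pi/16.

-3/8 + pi**2/192 + sqrt(3)*pi/16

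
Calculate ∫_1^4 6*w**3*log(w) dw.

Integrate by parts once (u = ln w, dv = 6*w**3 dw).
An antiderivative is F(w) = 3*w**4*(4*log(w) - 1)/8.
Then F(4) - F(1) = (-96 + 768*log(2)) - (-3/8) = -765/8 + 768*log(2).

-765/8 + 768*log(2)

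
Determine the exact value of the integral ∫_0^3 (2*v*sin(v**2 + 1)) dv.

Let u = v**2 + 1, so du = 2*v dv. When v = 0, u = 1; when v = 3, u = 10.
The integral becomes ∫ sin(u) du from 1 to 10, with antiderivative -cos(u).
Back in v: F(v) = -cos(v**2 + 1).
Then F(3) - F(0) = (-cos(10)) - (-cos(1)) = cos(1) - cos(10).

cos(1) - cos(10)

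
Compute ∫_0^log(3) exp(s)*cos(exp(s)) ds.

Let u = exp(s), so du = exp(s) ds. When s = 0, u = 1; when s = log(3), u = 3.
The integral becomes ∫ cos(u) du from 1 to 3, with antiderivative sin(u).
Back in s: F(s) = sin(exp(s)).
Then F(log(3)) - F(0) = (sin(3)) - (sin(1)) = -sin(1) + sin(3).

-sin(1) + sin(3)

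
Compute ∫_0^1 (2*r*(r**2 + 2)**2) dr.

19/3

Let u = r**2 + 2, so du = 2*r dr. When r = 0, u = 2; when r = 1, u = 3.
The integral becomes ∫ u**2 du from 2 to 3, with antiderivative u**3/3.
Back in r: F(r) = (r**2 + 2)**3/3.
Then F(1) - F(0) = (9) - (8/3) = 19/3.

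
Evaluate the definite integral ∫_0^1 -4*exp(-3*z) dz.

An antiderivative is F(z) = 4*exp(-3*z)/3.
Then F(1) - F(0) = (4*exp(-3)/3) - (4/3) = -4/3 + 4*exp(-3)/3.

-4/3 + 4*exp(-3)/3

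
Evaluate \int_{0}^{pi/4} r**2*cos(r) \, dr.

Integrate by parts twice (u = r^2, dv = cos(r) dr).
An antiderivative is F(r) = r**2*sin(r) + 2*r*cos(r) - 2*sin(r).
Then F(pi/4) - F(0) = (sqrt(2)*(-32 + pi**2 + 8*pi)/32) - (0) = sqrt(2)*(-32 + pi**2 + 8*pi)/32.

sqrt(2)*(-32 + pi**2 + 8*pi)/32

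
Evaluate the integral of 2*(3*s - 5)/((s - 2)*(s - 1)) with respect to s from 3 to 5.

Factor the denominator: s**2 - 3*s + 2 = (s - 1)(s - 2).
Partial fractions: 2*(3*s - 5)/((s - 2)*(s - 1)) = 4/(s - 1) + 2/(s - 2).
An antiderivative is F(s) = 2*log(s - 2) + 4*log(s - 1).
Then F(5) - F(3) = (2*log(3) + 8*log(2)) - (log(16)) = 2*log(3) + 4*log(2).

2*log(3) + 4*log(2)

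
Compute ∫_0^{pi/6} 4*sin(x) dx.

4 - 2*sqrt(3)

An antiderivative is F(x) = -4*cos(x).
Then F(pi/6) - F(0) = (-2*sqrt(3)) - (-4) = 4 - 2*sqrt(3).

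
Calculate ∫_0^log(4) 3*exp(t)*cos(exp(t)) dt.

Let u = exp(t), so du = exp(t) dt. When t = 0, u = 1; when t = log(4), u = 4.
The integral becomes 3·∫ cos(u) du from 1 to 4, with antiderivative 3*sin(u).
Back in t: F(t) = 3*sin(exp(t)).
Then F(log(4)) - F(0) = (3*sin(4)) - (3*sin(1)) = -3*sin(1) + 3*sin(4).

-3*sin(1) + 3*sin(4)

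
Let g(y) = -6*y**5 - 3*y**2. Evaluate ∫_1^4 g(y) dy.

By the power rule, an antiderivative is F(y) = -y**6 - y**3.
Then F(4) - F(1) = (-4160) - (-2) = -4158.

-4158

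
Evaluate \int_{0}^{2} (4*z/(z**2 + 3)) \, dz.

log(49/9)

Let u = z**2 + 3, so du = 2*z dz. When z = 0, u = 3; when z = 2, u = 7.
The integral becomes 2·∫ 1/u du from 3 to 7, with antiderivative 2*log(u).
Back in z: F(z) = 2*log(z**2 + 3).
Then F(2) - F(0) = (log(49)) - (log(9)) = log(49/9).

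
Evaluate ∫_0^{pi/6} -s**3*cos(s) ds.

Integrate by parts 3 times (u = s^3, dv = -cos(s) ds).
An antiderivative is F(s) = -s**3*sin(s) - 3*s**2*cos(s) + 6*s*sin(s) + 6*cos(s).
Then F(pi/6) - F(0) = (-sqrt(3)*pi**2/24 - pi**3/432 + pi/2 + 3*sqrt(3)) - (6) = -6 - sqrt(3)*pi**2/24 - pi**3/432 + pi/2 + 3*sqrt(3).

-6 - sqrt(3)*pi**2/24 - pi**3/432 + pi/2 + 3*sqrt(3)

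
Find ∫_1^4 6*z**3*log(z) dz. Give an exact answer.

-765/8 + 768*log(2)

Integrate by parts once (u = ln z, dv = 6*z**3 dz).
An antiderivative is F(z) = 3*z**4*(4*log(z) - 1)/8.
Then F(4) - F(1) = (-96 + 768*log(2)) - (-3/8) = -765/8 + 768*log(2).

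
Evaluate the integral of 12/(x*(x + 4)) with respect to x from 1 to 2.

Factor the denominator: x**2 + 4*x = (x + 4)x.
Partial fractions: 12/(x*(x + 4)) = -3/(x + 4) + 3/x.
An antiderivative is F(x) = 3*log(x) - 3*log(x + 4).
Then F(2) - F(1) = (-log(27)) - (-3*log(5)) = -3*log(3) + 3*log(5).

-3*log(3) + 3*log(5)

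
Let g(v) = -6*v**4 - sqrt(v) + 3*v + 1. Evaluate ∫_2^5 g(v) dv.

By the power rule, an antiderivative is F(v) = -6*v**5/5 - 2*v**(3/2)/3 + 3*v**2/2 + v.
Then F(5) - F(2) = (-7415/2 - 10*sqrt(5)/3) - (-152/5 - 4*sqrt(2)/3) = -36771/10 - 10*sqrt(5)/3 + 4*sqrt(2)/3.

-36771/10 - 10*sqrt(5)/3 + 4*sqrt(2)/3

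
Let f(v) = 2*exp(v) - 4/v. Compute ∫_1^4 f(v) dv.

-8*log(2) - 2*exp(1) + 2*exp(4)

An antiderivative is F(v) = 2*exp(v) - 4*log(v).
Then F(4) - F(1) = (-8*log(2) + 2*exp(4)) - (2*exp(1)) = -8*log(2) - 2*exp(1) + 2*exp(4).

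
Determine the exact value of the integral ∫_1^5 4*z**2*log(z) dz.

Integrate by parts once (u = ln z, dv = 4*z**2 dz).
An antiderivative is F(z) = 4*z**3*(3*log(z) - 1)/9.
Then F(5) - F(1) = (-500/9 + 500*log(5)/3) - (-4/9) = -496/9 + 500*log(5)/3.

-496/9 + 500*log(5)/3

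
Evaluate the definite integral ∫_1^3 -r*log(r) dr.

2 - 9*log(3)/2

Integrate by parts once (u = ln r, dv = -r dr).
An antiderivative is F(r) = -r**2*(2*log(r) - 1)/4.
Then F(3) - F(1) = (9/4 - 9*log(3)/2) - (1/4) = 2 - 9*log(3)/2.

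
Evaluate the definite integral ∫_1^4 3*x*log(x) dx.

Integrate by parts once (u = ln x, dv = 3*x dx).
An antiderivative is F(x) = 3*x**2*(2*log(x) - 1)/4.
Then F(4) - F(1) = (-12 + 48*log(2)) - (-3/4) = -45/4 + 48*log(2).

-45/4 + 48*log(2)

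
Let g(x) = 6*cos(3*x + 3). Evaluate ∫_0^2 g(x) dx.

-2*sin(3) + 2*sin(9)

Let u = 3*x + 3, so du = 3 dx. When x = 0, u = 3; when x = 2, u = 9.
The integral becomes 2·∫ cos(u) du from 3 to 9, with antiderivative 2*sin(u).
Back in x: F(x) = 2*sin(3*x + 3).
Then F(2) - F(0) = (2*sin(9)) - (2*sin(3)) = -2*sin(3) + 2*sin(9).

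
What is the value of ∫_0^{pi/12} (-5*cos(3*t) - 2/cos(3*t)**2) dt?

An antiderivative is F(t) = -5*sin(3*t)/3 - 2*tan(3*t)/3.
Then F(pi/12) - F(0) = (-5*sqrt(2)/6 - 2/3) - (0) = -5*sqrt(2)/6 - 2/3.

-5*sqrt(2)/6 - 2/3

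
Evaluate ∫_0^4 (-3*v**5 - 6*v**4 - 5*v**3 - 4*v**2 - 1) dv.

-55292/15

By the power rule, an antiderivative is F(v) = -v**6/2 - 6*v**5/5 - 5*v**4/4 - 4*v**3/3 - v.
Then F(4) - F(0) = (-55292/15) - (0) = -55292/15.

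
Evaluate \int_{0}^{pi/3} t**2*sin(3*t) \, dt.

Integrate by parts twice (u = t^2, dv = sin(3*t) dt).
An antiderivative is F(t) = -t**2*cos(3*t)/3 + 2*t*sin(3*t)/9 + 2*cos(3*t)/27.
Then F(pi/3) - F(0) = (-2/27 + pi**2/27) - (2/27) = -4/27 + pi**2/27.

-4/27 + pi**2/27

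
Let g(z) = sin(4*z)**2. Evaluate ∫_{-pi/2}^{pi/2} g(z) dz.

pi/2

Use the identity sin^2(4*z) = (1 - cos(8*z))/2.
An antiderivative is F(z) = z/2 - sin(8*z)/16.
Then F(pi/2) - F(-pi/2) = (pi/4) - (-pi/4) = pi/2.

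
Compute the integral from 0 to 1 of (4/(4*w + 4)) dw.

log(2)

Let u = 4*w + 4, so du = 4 dw. When w = 0, u = 4; when w = 1, u = 8.
The integral becomes ∫ 1/u du from 4 to 8, with antiderivative log(u).
Back in w: F(w) = log(4*w + 4).
Then F(1) - F(0) = (log(8)) - (log(4)) = log(2).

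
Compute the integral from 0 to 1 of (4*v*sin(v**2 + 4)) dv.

Let u = v**2 + 4, so du = 2*v dv. When v = 0, u = 4; when v = 1, u = 5.
The integral becomes 2·∫ sin(u) du from 4 to 5, with antiderivative -2*cos(u).
Back in v: F(v) = -2*cos(v**2 + 4).
Then F(1) - F(0) = (-2*cos(5)) - (-2*cos(4)) = 2*cos(4) - 2*cos(5).

2*cos(4) - 2*cos(5)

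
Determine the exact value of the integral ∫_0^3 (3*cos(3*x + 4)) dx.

Let u = 3*x + 4, so du = 3 dx. When x = 0, u = 4; when x = 3, u = 13.
The integral becomes ∫ cos(u) du from 4 to 13, with antiderivative sin(u).
Back in x: F(x) = sin(3*x + 4).
Then F(3) - F(0) = (sin(13)) - (sin(4)) = sin(13) - sin(4).

sin(13) - sin(4)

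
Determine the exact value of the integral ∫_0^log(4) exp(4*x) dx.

255/4

Let u = exp(x), so du = exp(x) dx. When x = 0, u = 1; when x = log(4), u = 4.
The integral becomes ∫ u**3 du from 1 to 4, with antiderivative u**4/4.
Back in x: F(x) = exp(4*x)/4.
Then F(log(4)) - F(0) = (64) - (1/4) = 255/4.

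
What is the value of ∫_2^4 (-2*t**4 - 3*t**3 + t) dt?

By the power rule, an antiderivative is F(t) = -2*t**5/5 - 3*t**4/4 + t**2/2.
Then F(4) - F(2) = (-2968/5) - (-114/5) = -2854/5.

-2854/5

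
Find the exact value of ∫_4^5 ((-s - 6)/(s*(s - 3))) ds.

-7*log(2) + 2*log(5)

Factor the denominator: s**2 - 3*s = s(s - 3).
Partial fractions: (-s - 6)/(s*(s - 3)) = 2/s - 3/(s - 3).
An antiderivative is F(s) = 2*log(s) - 3*log(s - 3).
Then F(5) - F(4) = (log(25/8)) - (log(16)) = -7*log(2) + 2*log(5).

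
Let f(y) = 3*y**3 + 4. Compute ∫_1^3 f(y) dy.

68

By the power rule, an antiderivative is F(y) = 3*y**4/4 + 4*y.
Then F(3) - F(1) = (291/4) - (19/4) = 68.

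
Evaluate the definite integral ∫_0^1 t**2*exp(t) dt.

-2 + E

Integrate by parts twice (u = t^2, dv = exp(t) dt).
An antiderivative is F(t) = (t**2 - 2*t + 2)*exp(t).
Then F(1) - F(0) = (E) - (2) = -2 + E.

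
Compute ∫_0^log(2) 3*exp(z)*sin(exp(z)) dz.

Let u = exp(z), so du = exp(z) dz. When z = 0, u = 1; when z = log(2), u = 2.
The integral becomes 3·∫ sin(u) du from 1 to 2, with antiderivative -3*cos(u).
Back in z: F(z) = -3*cos(exp(z)).
Then F(log(2)) - F(0) = (-3*cos(2)) - (-3*cos(1)) = -3*cos(2) + 3*cos(1).

-3*cos(2) + 3*cos(1)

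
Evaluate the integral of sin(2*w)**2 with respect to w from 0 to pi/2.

pi/4

Use the identity sin^2(2*w) = (1 - cos(4*w))/2.
An antiderivative is F(w) = w/2 - sin(4*w)/8.
Then F(pi/2) - F(0) = (pi/4) - (0) = pi/4.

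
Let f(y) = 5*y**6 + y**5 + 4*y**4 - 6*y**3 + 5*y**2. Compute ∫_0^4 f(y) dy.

1357376/105

By the power rule, an antiderivative is F(y) = 5*y**7/7 + y**6/6 + 4*y**5/5 - 3*y**4/2 + 5*y**3/3.
Then F(4) - F(0) = (1357376/105) - (0) = 1357376/105.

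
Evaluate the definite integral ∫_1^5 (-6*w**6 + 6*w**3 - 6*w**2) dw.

-463928/7

By the power rule, an antiderivative is F(w) = -6*w**7/7 + 3*w**4/2 - 2*w**3.
Then F(5) - F(1) = (-927875/14) - (-19/14) = -463928/7.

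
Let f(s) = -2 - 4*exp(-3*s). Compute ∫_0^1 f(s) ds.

An antiderivative is F(s) = -2*s + 4*exp(-3*s)/3.
Then F(1) - F(0) = (-2 + 4*exp(-3)/3) - (4/3) = -10/3 + 4*exp(-3)/3.

-10/3 + 4*exp(-3)/3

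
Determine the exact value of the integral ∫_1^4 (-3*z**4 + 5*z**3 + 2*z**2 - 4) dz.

-5301/20

By the power rule, an antiderivative is F(z) = -3*z**5/5 + 5*z**4/4 + 2*z**3/3 - 4*z.
Then F(4) - F(1) = (-4016/15) - (-161/60) = -5301/20.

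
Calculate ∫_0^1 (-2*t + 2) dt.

By the power rule, an antiderivative is F(t) = -t**2 + 2*t.
Then F(1) - F(0) = (1) - (0) = 1.

1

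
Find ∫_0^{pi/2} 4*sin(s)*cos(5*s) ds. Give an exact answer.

Use the identity sin(s)cos(5*s) = [sin(6*s) + sin(-4*s)]/2.
An antiderivative is F(s) = cos(4*s)/2 - cos(6*s)/3.
Then F(pi/2) - F(0) = (5/6) - (1/6) = 2/3.

2/3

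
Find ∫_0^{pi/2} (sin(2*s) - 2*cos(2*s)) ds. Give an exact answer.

1

An antiderivative is F(s) = -sin(2*s) - cos(2*s)/2.
Then F(pi/2) - F(0) = (1/2) - (-1/2) = 1.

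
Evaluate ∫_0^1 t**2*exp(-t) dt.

2 - 5*exp(-1)

Integrate by parts twice (u = t^2, dv = exp(-t) dt).
An antiderivative is F(t) = (-t**2 - 2*t - 2)*exp(-t).
Then F(1) - F(0) = (-5*exp(-1)) - (-2) = 2 - 5*exp(-1).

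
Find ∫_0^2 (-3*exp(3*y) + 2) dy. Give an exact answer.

5 - exp(6)

An antiderivative is F(y) = -exp(3*y) + 2*y.
Then F(2) - F(0) = (4 - exp(6)) - (-1) = 5 - exp(6).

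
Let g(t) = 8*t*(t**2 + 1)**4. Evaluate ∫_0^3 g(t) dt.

399996/5

Let u = t**2 + 1, so du = 2*t dt. When t = 0, u = 1; when t = 3, u = 10.
The integral becomes 4·∫ u**4 du from 1 to 10, with antiderivative 4*u**5/5.
Back in t: F(t) = 4*(t**2 + 1)**5/5.
Then F(3) - F(0) = (80000) - (4/5) = 399996/5.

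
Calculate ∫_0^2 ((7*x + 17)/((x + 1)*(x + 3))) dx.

Factor the denominator: x**2 + 4*x + 3 = (x + 3)(x + 1).
Partial fractions: (7*x + 17)/((x + 1)*(x + 3)) = 2/(x + 3) + 5/(x + 1).
An antiderivative is F(x) = 5*log(x + 1) + 2*log(x + 3).
Then F(2) - F(0) = (2*log(5) + 5*log(3)) - (log(9)) = 2*log(5) + 3*log(3).

2*log(5) + 3*log(3)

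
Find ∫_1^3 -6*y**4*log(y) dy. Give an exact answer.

Integrate by parts once (u = ln y, dv = -6*y**4 dy).
An antiderivative is F(y) = -6*y**5*(5*log(y) - 1)/25.
Then F(3) - F(1) = (1458/25 - 1458*log(3)/5) - (6/25) = 1452/25 - 1458*log(3)/5.

1452/25 - 1458*log(3)/5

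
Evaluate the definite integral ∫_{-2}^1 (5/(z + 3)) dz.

An antiderivative is F(z) = 5*log(z + 3).
Then F(1) - F(-2) = (10*log(2)) - (0) = 10*log(2).

10*log(2)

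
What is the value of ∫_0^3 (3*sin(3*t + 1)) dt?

cos(1) - cos(10)

Let u = 3*t + 1, so du = 3 dt. When t = 0, u = 1; when t = 3, u = 10.
The integral becomes ∫ sin(u) du from 1 to 10, with antiderivative -cos(u).
Back in t: F(t) = -cos(3*t + 1).
Then F(3) - F(0) = (-cos(10)) - (-cos(1)) = cos(1) - cos(10).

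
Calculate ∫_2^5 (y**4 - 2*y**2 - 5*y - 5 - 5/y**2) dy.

By the power rule, an antiderivative is F(y) = y**5/5 - 2*y**3/3 - 5*y**2/2 - 5*y + 5/y.
Then F(5) - F(2) = (2731/6) - (-493/30) = 2358/5.

2358/5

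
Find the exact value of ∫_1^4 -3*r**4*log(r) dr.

3069/25 - 6144*log(2)/5

Integrate by parts once (u = ln r, dv = -3*r**4 dr).
An antiderivative is F(r) = -3*r**5*(5*log(r) - 1)/25.
Then F(4) - F(1) = (3072/25 - 6144*log(2)/5) - (3/25) = 3069/25 - 6144*log(2)/5.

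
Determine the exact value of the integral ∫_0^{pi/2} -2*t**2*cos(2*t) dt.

Integrate by parts twice (u = t^2, dv = -2*cos(2*t) dt).
An antiderivative is F(t) = -t**2*sin(2*t) - t*cos(2*t) + sin(2*t)/2.
Then F(pi/2) - F(0) = (pi/2) - (0) = pi/2.

pi/2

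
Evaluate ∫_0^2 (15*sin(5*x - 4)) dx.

Let u = 5*x - 4, so du = 5 dx. When x = 0, u = -4; when x = 2, u = 6.
The integral becomes 3·∫ sin(u) du from -4 to 6, with antiderivative -3*cos(u).
Back in x: F(x) = -3*cos(5*x - 4).
Then F(2) - F(0) = (-3*cos(6)) - (-3*cos(4)) = -3*cos(6) + 3*cos(4).

-3*cos(6) + 3*cos(4)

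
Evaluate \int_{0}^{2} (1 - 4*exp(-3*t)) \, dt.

4*exp(-6)/3 + 2/3

An antiderivative is F(t) = t + 4*exp(-3*t)/3.
Then F(2) - F(0) = (4*exp(-6)/3 + 2) - (4/3) = 4*exp(-6)/3 + 2/3.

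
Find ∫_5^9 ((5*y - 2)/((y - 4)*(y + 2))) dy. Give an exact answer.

Factor the denominator: y**2 - 2*y - 8 = (y + 2)(y - 4).
Partial fractions: (5*y - 2)/((y - 4)*(y + 2)) = 2/(y + 2) + 3/(y - 4).
An antiderivative is F(y) = 3*log(y - 4) + 2*log(y + 2).
Then F(9) - F(5) = (2*log(11) + 3*log(5)) - (log(49)) = -2*log(7) + 2*log(11) + 3*log(5).

-2*log(7) + 2*log(11) + 3*log(5)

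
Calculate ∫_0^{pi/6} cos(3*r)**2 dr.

Use the identity cos^2(3*r) = (1 + cos(6*r))/2.
An antiderivative is F(r) = r/2 + sin(6*r)/12.
Then F(pi/6) - F(0) = (pi/12) - (0) = pi/12.

pi/12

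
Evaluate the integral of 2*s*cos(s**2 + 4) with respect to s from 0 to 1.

sin(5) - sin(4)

Let u = s**2 + 4, so du = 2*s ds. When s = 0, u = 4; when s = 1, u = 5.
The integral becomes ∫ cos(u) du from 4 to 5, with antiderivative sin(u).
Back in s: F(s) = sin(s**2 + 4).
Then F(1) - F(0) = (sin(5)) - (sin(4)) = sin(5) - sin(4).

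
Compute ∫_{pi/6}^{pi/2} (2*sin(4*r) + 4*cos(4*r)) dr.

-sqrt(3)/2 - 3/4

An antiderivative is F(r) = sin(4*r) - cos(4*r)/2.
Then F(pi/2) - F(pi/6) = (-1/2) - (1/4 + sqrt(3)/2) = -sqrt(3)/2 - 3/4.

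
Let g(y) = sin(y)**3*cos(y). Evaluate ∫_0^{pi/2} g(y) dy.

Let u = sin(y), so du = cos(y) dy. When y = 0, u = 0; when y = pi/2, u = 1.
The integral becomes ∫ u**3 du from 0 to 1, with antiderivative u**4/4.
Back in y: F(y) = sin(y)**4/4.
Then F(pi/2) - F(0) = (1/4) - (0) = 1/4.

1/4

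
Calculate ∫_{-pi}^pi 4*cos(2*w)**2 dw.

4*pi

Use the identity cos^2(2*w) = (1 + cos(4*w))/2.
An antiderivative is F(w) = 2*w + sin(4*w)/2.
Then F(pi) - F(-pi) = (2*pi) - (-2*pi) = 4*pi.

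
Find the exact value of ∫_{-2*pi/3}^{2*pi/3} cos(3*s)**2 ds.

Use the identity cos^2(3*s) = (1 + cos(6*s))/2.
An antiderivative is F(s) = s/2 + sin(6*s)/12.
Then F(2*pi/3) - F(-2*pi/3) = (pi/3) - (-pi/3) = 2*pi/3.

2*pi/3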